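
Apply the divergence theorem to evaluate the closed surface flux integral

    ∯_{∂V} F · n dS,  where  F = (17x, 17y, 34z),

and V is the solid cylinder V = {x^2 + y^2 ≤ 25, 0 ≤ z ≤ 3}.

By the divergence theorem,

    ∯_{∂V} F · n dS = ∭_V (∇ · F) dV.

Compute the divergence:
    ∇ · F = ∂F_x/∂x + ∂F_y/∂y + ∂F_z/∂z = 17 + 17 + 34 = 68.

In cylindrical coordinates, x = r cos(θ), y = r sin(θ), z = z, dV = r dr dθ dz, with 0 ≤ r ≤ 5, 0 ≤ θ ≤ 2π, 0 ≤ z ≤ 3.

The integrand, after substitution and multiplying by the volume element, becomes (68) · r, so

    ∭_V (∇·F) dV = ∫_0^{2π} ∫_0^{5} ∫_0^{3} (68) · r dz dr dθ.

Inner (z from 0 to 3): 204r.
Middle (r from 0 to 5): 2550.
Outer (θ from 0 to 2π): 5100π.

Therefore ∯_{∂V} F · n dS = 5100π.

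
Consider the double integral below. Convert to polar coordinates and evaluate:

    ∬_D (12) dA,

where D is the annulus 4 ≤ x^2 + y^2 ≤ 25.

The region D is 2 ≤ r ≤ 5, 0 ≤ θ ≤ 2π in polar coordinates, where x = r cos(θ), y = r sin(θ), and dA = r dr dθ.

Under the substitution, the integrand becomes 12, so

    ∬_D (12) dA = ∫_{0}^{2π} ∫_{2}^{5} (12) · r dr dθ.

Inner integral (in r): ∫_{2}^{5} (12) · r dr = 126.

Outer integral (in θ): ∫_{0}^{2π} (126) dθ = 252π.

Therefore ∬_D (12) dA = 252π.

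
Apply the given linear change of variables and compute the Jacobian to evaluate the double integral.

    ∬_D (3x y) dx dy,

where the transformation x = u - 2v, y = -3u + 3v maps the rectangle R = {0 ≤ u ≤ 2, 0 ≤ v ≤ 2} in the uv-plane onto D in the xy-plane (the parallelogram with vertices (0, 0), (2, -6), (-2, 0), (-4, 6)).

Compute the Jacobian determinant of (x, y) with respect to (u, v):

    ∂(x,y)/∂(u,v) = | 1  -2 | = (1)(3) - (-2)(-3) = -3.
                   | -3  3 |

Its absolute value is |J| = 3 (the area scaling factor).

Substituting x = u - 2v, y = -3u + 3v into the integrand,

    3x y → -9u^2 + 27u v - 18v^2,

so the integral becomes

    ∬_R (-9u^2 + 27u v - 18v^2) · |J| du dv = ∫_0^2 ∫_0^2 (-27u^2 + 81u v - 54v^2) dv du.

Inner (v): -54u^2 + 162u - 144.
Outer (u): -108.

Therefore ∬_D (3x y) dx dy = -108.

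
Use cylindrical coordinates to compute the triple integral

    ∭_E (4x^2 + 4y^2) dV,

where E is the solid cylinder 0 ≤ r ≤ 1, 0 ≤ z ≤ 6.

In cylindrical coordinates, x = r cos(θ), y = r sin(θ), z = z, and dV = r dr dθ dz.

The integrand becomes 4r^2, so

    ∭_E (4x^2 + 4y^2) dV = ∫_{0}^{2π} ∫_{0}^{1} ∫_{0}^{6} (4r^2) · r dz dr dθ.

Inner (z): 24r^3.
Middle (r from 0 to 1): 6.
Outer (θ): 12π.

Therefore the triple integral equals 12π.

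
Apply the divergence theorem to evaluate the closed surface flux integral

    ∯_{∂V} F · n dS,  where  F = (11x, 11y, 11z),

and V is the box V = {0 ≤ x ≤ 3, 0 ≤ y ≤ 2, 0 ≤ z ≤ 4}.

By the divergence theorem,

    ∯_{∂V} F · n dS = ∭_V (∇ · F) dV.

Compute the divergence:
    ∇ · F = ∂F_x/∂x + ∂F_y/∂y + ∂F_z/∂z = 11 + 11 + 11 = 33.

V is a rectangular box, so dV = dx dy dz with 0 ≤ x ≤ 3, 0 ≤ y ≤ 2, 0 ≤ z ≤ 4.

Integrate (33) over V as an iterated integral:

    ∭_V (∇·F) dV = ∫_0^{3} ∫_0^{2} ∫_0^{4} (33) dz dy dx.

Inner (z from 0 to 4): 132.
Middle (y from 0 to 2): 264.
Outer (x from 0 to 3): 792.

Therefore ∯_{∂V} F · n dS = 792.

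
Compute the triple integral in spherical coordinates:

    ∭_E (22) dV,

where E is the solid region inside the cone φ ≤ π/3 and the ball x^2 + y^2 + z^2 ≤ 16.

In spherical coordinates, x = ρ sin(φ) cos(θ), y = ρ sin(φ) sin(θ), z = ρ cos(φ), and dV = ρ^2 sin(φ) dρ dφ dθ.

The integrand becomes 22, so

    ∭_E (22) dV = ∫_{0}^{2π} ∫_{0}^{π/3} ∫_{0}^{4} (22) · ρ^2 sin(φ) dρ dφ dθ.

Inner (ρ): 1408sin(φ)/3.
Middle (φ): 704/3.
Outer (θ): 1408π/3.

Therefore the triple integral equals 1408π/3.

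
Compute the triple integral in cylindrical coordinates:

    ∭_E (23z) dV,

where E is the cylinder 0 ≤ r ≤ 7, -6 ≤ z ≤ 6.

In cylindrical coordinates, x = r cos(θ), y = r sin(θ), z = z, and dV = r dr dθ dz.

The integrand becomes 23z, so

    ∭_E (23z) dV = ∫_{0}^{2π} ∫_{0}^{7} ∫_{-6}^{6} (23z) · r dz dr dθ.

Inner (z): 0.
Middle (r from 0 to 7): 0.
Outer (θ): 0.

Therefore the triple integral equals 0.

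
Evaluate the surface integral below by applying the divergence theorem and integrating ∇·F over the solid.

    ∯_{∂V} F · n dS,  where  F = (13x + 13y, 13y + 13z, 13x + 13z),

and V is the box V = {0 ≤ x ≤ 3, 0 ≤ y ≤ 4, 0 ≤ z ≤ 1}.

By the divergence theorem,

    ∯_{∂V} F · n dS = ∭_V (∇ · F) dV.

Compute the divergence:
    ∇ · F = ∂F_x/∂x + ∂F_y/∂y + ∂F_z/∂z = 13 + 13 + 13 = 39.

V is a rectangular box, so dV = dx dy dz with 0 ≤ x ≤ 3, 0 ≤ y ≤ 4, 0 ≤ z ≤ 1.

Integrate (39) over V as an iterated integral:

    ∭_V (∇·F) dV = ∫_0^{3} ∫_0^{4} ∫_0^{1} (39) dz dy dx.

Inner (z from 0 to 1): 39.
Middle (y from 0 to 4): 156.
Outer (x from 0 to 3): 468.

Therefore ∯_{∂V} F · n dS = 468.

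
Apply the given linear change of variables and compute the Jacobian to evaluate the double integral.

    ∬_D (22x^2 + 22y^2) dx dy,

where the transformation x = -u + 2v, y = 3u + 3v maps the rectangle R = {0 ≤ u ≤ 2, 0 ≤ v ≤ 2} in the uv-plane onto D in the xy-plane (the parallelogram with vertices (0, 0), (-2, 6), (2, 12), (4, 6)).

Compute the Jacobian determinant of (x, y) with respect to (u, v):

    ∂(x,y)/∂(u,v) = | -1  2 | = (-1)(3) - (2)(3) = -9.
                   | 3  3 |

Its absolute value is |J| = 9 (the area scaling factor).

Substituting x = -u + 2v, y = 3u + 3v into the integrand,

    22x^2 + 22y^2 → 220u^2 + 308u v + 286v^2,

so the integral becomes

    ∬_R (220u^2 + 308u v + 286v^2) · |J| du dv = ∫_0^2 ∫_0^2 (1980u^2 + 2772u v + 2574v^2) dv du.

Inner (v): 3960u^2 + 5544u + 6864.
Outer (u): 35376.

Therefore ∬_D (22x^2 + 22y^2) dx dy = 35376.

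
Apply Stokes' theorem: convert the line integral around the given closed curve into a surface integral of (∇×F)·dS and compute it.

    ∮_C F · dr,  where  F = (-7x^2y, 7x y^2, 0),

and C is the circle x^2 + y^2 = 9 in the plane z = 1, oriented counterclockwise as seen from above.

Let S be the flat disk x^2 + y^2 ≤ 9 in the plane z = 1, with upward unit normal n̂ = ẑ. By Stokes' theorem,

    ∮_C F · dr = ∬_S (∇ × F) · n̂ dS = ∬_D (curl F)_z dA,

where D is the disk x^2 + y^2 ≤ 9.

Compute the curl of F = (-7x^2y, 7x y^2, 0):
    (∇ × F)_x = ∂F_z/∂y - ∂F_y/∂z = 0,
    (∇ × F)_y = ∂F_x/∂z - ∂F_z/∂x = 0,
    (∇ × F)_z = ∂F_y/∂x - ∂F_x/∂y = 7x^2 + 7y^2.

On z = 1, (curl F)_z = 7x^2 + 7y^2.

Convert to polar (x = r cos θ, y = r sin θ, dA = r dr dθ); the integrand becomes 7r^2, so

    ∬_D (curl F)_z dA = ∫_0^{2π} ∫_0^{3} (7r^2) · r dr dθ.

Inner (r from 0 to 3): 567/4.
Outer (θ from 0 to 2π): 567π/2.

Therefore ∮_C F · dr = 567π/2.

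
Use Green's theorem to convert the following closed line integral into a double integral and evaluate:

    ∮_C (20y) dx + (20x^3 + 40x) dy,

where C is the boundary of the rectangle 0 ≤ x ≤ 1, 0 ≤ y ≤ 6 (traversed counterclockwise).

Green's theorem converts the closed line integral into a double integral over the enclosed region D:

    ∮_C P dx + Q dy = ∬_D (∂Q/∂x - ∂P/∂y) dA.

Here P = 20y, Q = 20x^3 + 40x, so

    ∂Q/∂x = 60x^2 + 40,    ∂P/∂y = 20,
    ∂Q/∂x - ∂P/∂y = 60x^2 + 20.

D is the region 0 ≤ x ≤ 1, 0 ≤ y ≤ 6. Evaluating the double integral:

    ∬_D (60x^2 + 20) dA = ∫_0^{1} ∫_0^{6} (60x^2 + 20) dy dx.

Inner (y from 0 to 6): 360x^2 + 120.
Outer (x from 0 to 1): 240.

Therefore ∮_C P dx + Q dy = 240.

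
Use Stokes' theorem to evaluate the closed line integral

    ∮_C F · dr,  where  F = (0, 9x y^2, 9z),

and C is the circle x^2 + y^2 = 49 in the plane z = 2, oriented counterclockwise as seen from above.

Let S be the flat disk x^2 + y^2 ≤ 49 in the plane z = 2, with upward unit normal n̂ = ẑ. By Stokes' theorem,

    ∮_C F · dr = ∬_S (∇ × F) · n̂ dS = ∬_D (curl F)_z dA,

where D is the disk x^2 + y^2 ≤ 49.

Compute the curl of F = (0, 9x y^2, 9z):
    (∇ × F)_x = ∂F_z/∂y - ∂F_y/∂z = 0,
    (∇ × F)_y = ∂F_x/∂z - ∂F_z/∂x = 0,
    (∇ × F)_z = ∂F_y/∂x - ∂F_x/∂y = 9y^2.

On z = 2, (curl F)_z = 9y^2.

Convert to polar (x = r cos θ, y = r sin θ, dA = r dr dθ); the integrand becomes 9r^2sin(θ)^2, so

    ∬_D (curl F)_z dA = ∫_0^{2π} ∫_0^{7} (9r^2sin(θ)^2) · r dr dθ.

Inner (r from 0 to 7): 21609sin(θ)^2/4.
Outer (θ from 0 to 2π): 21609π/4.

Therefore ∮_C F · dr = 21609π/4.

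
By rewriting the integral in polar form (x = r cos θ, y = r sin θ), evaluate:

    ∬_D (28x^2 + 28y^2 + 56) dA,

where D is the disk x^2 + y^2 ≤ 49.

The region D is 0 ≤ r ≤ 7, 0 ≤ θ ≤ 2π in polar coordinates, where x = r cos(θ), y = r sin(θ), and dA = r dr dθ.

Under the substitution, the integrand becomes 28r^2 + 56, so

    ∬_D (28x^2 + 28y^2 + 56) dA = ∫_{0}^{2π} ∫_{0}^{7} (28r^2 + 56) · r dr dθ.

Inner integral (in r): ∫_{0}^{7} (28r^2 + 56) · r dr = 18179.

Outer integral (in θ): ∫_{0}^{2π} (18179) dθ = 36358π.

Therefore ∬_D (28x^2 + 28y^2 + 56) dA = 36358π.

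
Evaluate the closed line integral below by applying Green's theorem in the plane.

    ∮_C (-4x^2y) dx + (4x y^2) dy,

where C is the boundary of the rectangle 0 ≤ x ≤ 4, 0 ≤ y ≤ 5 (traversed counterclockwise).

Green's theorem converts the closed line integral into a double integral over the enclosed region D:

    ∮_C P dx + Q dy = ∬_D (∂Q/∂x - ∂P/∂y) dA.

Here P = -4x^2y, Q = 4x y^2, so

    ∂Q/∂x = 4y^2,    ∂P/∂y = -4x^2,
    ∂Q/∂x - ∂P/∂y = 4x^2 + 4y^2.

D is the region 0 ≤ x ≤ 4, 0 ≤ y ≤ 5. Evaluating the double integral:

    ∬_D (4x^2 + 4y^2) dA = ∫_0^{4} ∫_0^{5} (4x^2 + 4y^2) dy dx.

Inner (y from 0 to 5): 20x^2 + 500/3.
Outer (x from 0 to 4): 3280/3.

Therefore ∮_C P dx + Q dy = 3280/3.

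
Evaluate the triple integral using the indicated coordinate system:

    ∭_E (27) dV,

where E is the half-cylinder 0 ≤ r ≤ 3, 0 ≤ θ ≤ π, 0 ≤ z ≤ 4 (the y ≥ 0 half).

In cylindrical coordinates, x = r cos(θ), y = r sin(θ), z = z, and dV = r dr dθ dz.

The integrand becomes 27, so

    ∭_E (27) dV = ∫_{0}^{π} ∫_{0}^{3} ∫_{0}^{4} (27) · r dz dr dθ.

Inner (z): 108r.
Middle (r from 0 to 3): 486.
Outer (θ): 486π.

Therefore the triple integral equals 486π.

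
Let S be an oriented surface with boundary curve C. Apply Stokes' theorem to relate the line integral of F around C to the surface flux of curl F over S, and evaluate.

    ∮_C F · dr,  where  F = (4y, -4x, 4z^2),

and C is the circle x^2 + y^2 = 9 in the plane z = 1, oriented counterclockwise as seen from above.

Let S be the flat disk x^2 + y^2 ≤ 9 in the plane z = 1, with upward unit normal n̂ = ẑ. By Stokes' theorem,

    ∮_C F · dr = ∬_S (∇ × F) · n̂ dS = ∬_D (curl F)_z dA,

where D is the disk x^2 + y^2 ≤ 9.

Compute the curl of F = (4y, -4x, 4z^2):
    (∇ × F)_x = ∂F_z/∂y - ∂F_y/∂z = 0,
    (∇ × F)_y = ∂F_x/∂z - ∂F_z/∂x = 0,
    (∇ × F)_z = ∂F_y/∂x - ∂F_x/∂y = -8.

On z = 1, (curl F)_z = -8.

Convert to polar (x = r cos θ, y = r sin θ, dA = r dr dθ); the integrand becomes -8, so

    ∬_D (curl F)_z dA = ∫_0^{2π} ∫_0^{3} (-8) · r dr dθ.

Inner (r from 0 to 3): -36.
Outer (θ from 0 to 2π): -72π.

Therefore ∮_C F · dr = -72π.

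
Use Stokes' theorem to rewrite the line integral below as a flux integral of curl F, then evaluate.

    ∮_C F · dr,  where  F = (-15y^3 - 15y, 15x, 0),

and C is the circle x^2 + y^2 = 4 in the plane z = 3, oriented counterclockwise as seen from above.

Let S be the flat disk x^2 + y^2 ≤ 4 in the plane z = 3, with upward unit normal n̂ = ẑ. By Stokes' theorem,

    ∮_C F · dr = ∬_S (∇ × F) · n̂ dS = ∬_D (curl F)_z dA,

where D is the disk x^2 + y^2 ≤ 4.

Compute the curl of F = (-15y^3 - 15y, 15x, 0):
    (∇ × F)_x = ∂F_z/∂y - ∂F_y/∂z = 0,
    (∇ × F)_y = ∂F_x/∂z - ∂F_z/∂x = 0,
    (∇ × F)_z = ∂F_y/∂x - ∂F_x/∂y = 45y^2 + 30.

On z = 3, (curl F)_z = 45y^2 + 30.

Convert to polar (x = r cos θ, y = r sin θ, dA = r dr dθ); the integrand becomes 45r^2sin(θ)^2 + 30, so

    ∬_D (curl F)_z dA = ∫_0^{2π} ∫_0^{2} (45r^2sin(θ)^2 + 30) · r dr dθ.

Inner (r from 0 to 2): 180sin(θ)^2 + 60.
Outer (θ from 0 to 2π): 300π.

Therefore ∮_C F · dr = 300π.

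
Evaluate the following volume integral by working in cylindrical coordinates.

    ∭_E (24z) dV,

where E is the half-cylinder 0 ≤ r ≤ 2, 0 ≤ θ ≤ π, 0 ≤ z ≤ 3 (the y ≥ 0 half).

In cylindrical coordinates, x = r cos(θ), y = r sin(θ), z = z, and dV = r dr dθ dz.

The integrand becomes 24z, so

    ∭_E (24z) dV = ∫_{0}^{π} ∫_{0}^{2} ∫_{0}^{3} (24z) · r dz dr dθ.

Inner (z): 108r.
Middle (r from 0 to 2): 216.
Outer (θ): 216π.

Therefore the triple integral equals 216π.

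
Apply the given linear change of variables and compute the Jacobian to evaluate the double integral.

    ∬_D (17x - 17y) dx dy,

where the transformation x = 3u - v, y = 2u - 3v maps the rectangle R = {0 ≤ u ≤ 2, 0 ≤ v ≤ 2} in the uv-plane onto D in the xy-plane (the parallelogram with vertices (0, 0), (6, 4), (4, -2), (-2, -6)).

Compute the Jacobian determinant of (x, y) with respect to (u, v):

    ∂(x,y)/∂(u,v) = | 3  -1 | = (3)(-3) - (-1)(2) = -7.
                   | 2  -3 |

Its absolute value is |J| = 7 (the area scaling factor).

Substituting x = 3u - v, y = 2u - 3v into the integrand,

    17x - 17y → 17u + 34v,

so the integral becomes

    ∬_R (17u + 34v) · |J| du dv = ∫_0^2 ∫_0^2 (119u + 238v) dv du.

Inner (v): 238u + 476.
Outer (u): 1428.

Therefore ∬_D (17x - 17y) dx dy = 1428.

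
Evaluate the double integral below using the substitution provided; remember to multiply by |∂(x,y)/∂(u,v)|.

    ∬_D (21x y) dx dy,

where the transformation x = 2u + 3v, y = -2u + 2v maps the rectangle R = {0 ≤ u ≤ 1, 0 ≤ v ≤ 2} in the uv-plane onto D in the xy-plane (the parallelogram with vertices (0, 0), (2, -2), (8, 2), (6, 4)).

Compute the Jacobian determinant of (x, y) with respect to (u, v):

    ∂(x,y)/∂(u,v) = | 2  3 | = (2)(2) - (3)(-2) = 10.
                   | -2  2 |

Its absolute value is |J| = 10 (the area scaling factor).

Substituting x = 2u + 3v, y = -2u + 2v into the integrand,

    21x y → -84u^2 - 42u v + 126v^2,

so the integral becomes

    ∬_R (-84u^2 - 42u v + 126v^2) · |J| du dv = ∫_0^1 ∫_0^2 (-840u^2 - 420u v + 1260v^2) dv du.

Inner (v): -1680u^2 - 840u + 3360.
Outer (u): 2380.

Therefore ∬_D (21x y) dx dy = 2380.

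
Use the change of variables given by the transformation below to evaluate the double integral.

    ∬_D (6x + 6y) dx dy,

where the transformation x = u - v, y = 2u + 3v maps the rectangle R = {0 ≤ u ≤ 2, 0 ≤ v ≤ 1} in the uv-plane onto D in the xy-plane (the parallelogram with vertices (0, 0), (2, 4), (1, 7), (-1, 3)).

Compute the Jacobian determinant of (x, y) with respect to (u, v):

    ∂(x,y)/∂(u,v) = | 1  -1 | = (1)(3) - (-1)(2) = 5.
                   | 2  3 |

Its absolute value is |J| = 5 (the area scaling factor).

Substituting x = u - v, y = 2u + 3v into the integrand,

    6x + 6y → 18u + 12v,

so the integral becomes

    ∬_R (18u + 12v) · |J| du dv = ∫_0^2 ∫_0^1 (90u + 60v) dv du.

Inner (v): 90u + 30.
Outer (u): 240.

Therefore ∬_D (6x + 6y) dx dy = 240.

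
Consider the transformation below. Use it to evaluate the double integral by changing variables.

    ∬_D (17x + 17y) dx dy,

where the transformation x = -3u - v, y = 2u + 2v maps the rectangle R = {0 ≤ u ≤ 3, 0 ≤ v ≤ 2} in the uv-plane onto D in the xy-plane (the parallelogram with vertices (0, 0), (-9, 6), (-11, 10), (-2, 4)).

Compute the Jacobian determinant of (x, y) with respect to (u, v):

    ∂(x,y)/∂(u,v) = | -3  -1 | = (-3)(2) - (-1)(2) = -4.
                   | 2  2 |

Its absolute value is |J| = 4 (the area scaling factor).

Substituting x = -3u - v, y = 2u + 2v into the integrand,

    17x + 17y → -17u + 17v,

so the integral becomes

    ∬_R (-17u + 17v) · |J| du dv = ∫_0^3 ∫_0^2 (-68u + 68v) dv du.

Inner (v): 136 - 136u.
Outer (u): -204.

Therefore ∬_D (17x + 17y) dx dy = -204.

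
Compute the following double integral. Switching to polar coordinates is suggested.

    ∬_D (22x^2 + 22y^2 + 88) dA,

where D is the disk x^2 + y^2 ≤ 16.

The region D is 0 ≤ r ≤ 4, 0 ≤ θ ≤ 2π in polar coordinates, where x = r cos(θ), y = r sin(θ), and dA = r dr dθ.

Under the substitution, the integrand becomes 22r^2 + 88, so

    ∬_D (22x^2 + 22y^2 + 88) dA = ∫_{0}^{2π} ∫_{0}^{4} (22r^2 + 88) · r dr dθ.

Inner integral (in r): ∫_{0}^{4} (22r^2 + 88) · r dr = 2112.

Outer integral (in θ): ∫_{0}^{2π} (2112) dθ = 4224π.

Therefore ∬_D (22x^2 + 22y^2 + 88) dA = 4224π.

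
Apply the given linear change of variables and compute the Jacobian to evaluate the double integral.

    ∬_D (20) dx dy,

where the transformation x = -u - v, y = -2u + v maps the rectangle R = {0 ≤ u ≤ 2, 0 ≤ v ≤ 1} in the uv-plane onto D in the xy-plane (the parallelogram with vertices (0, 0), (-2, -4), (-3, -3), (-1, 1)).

Compute the Jacobian determinant of (x, y) with respect to (u, v):

    ∂(x,y)/∂(u,v) = | -1  -1 | = (-1)(1) - (-1)(-2) = -3.
                   | -2  1 |

Its absolute value is |J| = 3 (the area scaling factor).

Substituting x = -u - v, y = -2u + v into the integrand,

    20 → 20,

so the integral becomes

    ∬_R (20) · |J| du dv = ∫_0^2 ∫_0^1 (60) dv du.

Inner (v): 60.
Outer (u): 120.

Therefore ∬_D (20) dx dy = 120.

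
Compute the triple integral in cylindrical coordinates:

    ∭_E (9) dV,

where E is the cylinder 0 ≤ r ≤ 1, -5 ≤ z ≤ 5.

In cylindrical coordinates, x = r cos(θ), y = r sin(θ), z = z, and dV = r dr dθ dz.

The integrand becomes 9, so

    ∭_E (9) dV = ∫_{0}^{2π} ∫_{0}^{1} ∫_{-5}^{5} (9) · r dz dr dθ.

Inner (z): 90r.
Middle (r from 0 to 1): 45.
Outer (θ): 90π.

Therefore the triple integral equals 90π.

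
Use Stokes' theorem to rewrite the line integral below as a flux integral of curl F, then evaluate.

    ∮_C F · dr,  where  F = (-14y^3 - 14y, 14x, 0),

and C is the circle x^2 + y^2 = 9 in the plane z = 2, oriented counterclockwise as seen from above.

Let S be the flat disk x^2 + y^2 ≤ 9 in the plane z = 2, with upward unit normal n̂ = ẑ. By Stokes' theorem,

    ∮_C F · dr = ∬_S (∇ × F) · n̂ dS = ∬_D (curl F)_z dA,

where D is the disk x^2 + y^2 ≤ 9.

Compute the curl of F = (-14y^3 - 14y, 14x, 0):
    (∇ × F)_x = ∂F_z/∂y - ∂F_y/∂z = 0,
    (∇ × F)_y = ∂F_x/∂z - ∂F_z/∂x = 0,
    (∇ × F)_z = ∂F_y/∂x - ∂F_x/∂y = 42y^2 + 28.

On z = 2, (curl F)_z = 42y^2 + 28.

Convert to polar (x = r cos θ, y = r sin θ, dA = r dr dθ); the integrand becomes 42r^2sin(θ)^2 + 28, so

    ∬_D (curl F)_z dA = ∫_0^{2π} ∫_0^{3} (42r^2sin(θ)^2 + 28) · r dr dθ.

Inner (r from 0 to 3): 1701sin(θ)^2/2 + 126.
Outer (θ from 0 to 2π): 2205π/2.

Therefore ∮_C F · dr = 2205π/2.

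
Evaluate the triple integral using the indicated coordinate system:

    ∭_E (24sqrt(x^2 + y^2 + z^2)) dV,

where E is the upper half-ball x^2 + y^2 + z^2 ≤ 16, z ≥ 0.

In spherical coordinates, x = ρ sin(φ) cos(θ), y = ρ sin(φ) sin(θ), z = ρ cos(φ), and dV = ρ^2 sin(φ) dρ dφ dθ.

The integrand becomes 24ρ, so

    ∭_E (24sqrt(x^2 + y^2 + z^2)) dV = ∫_{0}^{2π} ∫_{0}^{π/2} ∫_{0}^{4} (24ρ) · ρ^2 sin(φ) dρ dφ dθ.

Inner (ρ): 1536sin(φ).
Middle (φ): 1536.
Outer (θ): 3072π.

Therefore the triple integral equals 3072π.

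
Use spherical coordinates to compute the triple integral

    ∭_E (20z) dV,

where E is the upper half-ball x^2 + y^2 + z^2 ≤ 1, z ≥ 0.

In spherical coordinates, x = ρ sin(φ) cos(θ), y = ρ sin(φ) sin(θ), z = ρ cos(φ), and dV = ρ^2 sin(φ) dρ dφ dθ.

The integrand becomes 20ρ cos(φ), so

    ∭_E (20z) dV = ∫_{0}^{2π} ∫_{0}^{π/2} ∫_{0}^{1} (20ρ cos(φ)) · ρ^2 sin(φ) dρ dφ dθ.

Inner (ρ): 5sin(2φ)/2.
Middle (φ): 5/2.
Outer (θ): 5π.

Therefore the triple integral equals 5π.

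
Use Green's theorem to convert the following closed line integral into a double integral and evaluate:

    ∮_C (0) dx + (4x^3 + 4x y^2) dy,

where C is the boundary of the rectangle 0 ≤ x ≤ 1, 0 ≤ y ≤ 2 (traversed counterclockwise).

Green's theorem converts the closed line integral into a double integral over the enclosed region D:

    ∮_C P dx + Q dy = ∬_D (∂Q/∂x - ∂P/∂y) dA.

Here P = 0, Q = 4x^3 + 4x y^2, so

    ∂Q/∂x = 12x^2 + 4y^2,    ∂P/∂y = 0,
    ∂Q/∂x - ∂P/∂y = 12x^2 + 4y^2.

D is the region 0 ≤ x ≤ 1, 0 ≤ y ≤ 2. Evaluating the double integral:

    ∬_D (12x^2 + 4y^2) dA = ∫_0^{1} ∫_0^{2} (12x^2 + 4y^2) dy dx.

Inner (y from 0 to 2): 24x^2 + 32/3.
Outer (x from 0 to 1): 56/3.

Therefore ∮_C P dx + Q dy = 56/3.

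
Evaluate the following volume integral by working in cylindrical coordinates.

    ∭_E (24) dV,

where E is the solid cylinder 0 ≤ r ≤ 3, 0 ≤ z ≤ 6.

In cylindrical coordinates, x = r cos(θ), y = r sin(θ), z = z, and dV = r dr dθ dz.

The integrand becomes 24, so

    ∭_E (24) dV = ∫_{0}^{2π} ∫_{0}^{3} ∫_{0}^{6} (24) · r dz dr dθ.

Inner (z): 144r.
Middle (r from 0 to 3): 648.
Outer (θ): 1296π.

Therefore the triple integral equals 1296π.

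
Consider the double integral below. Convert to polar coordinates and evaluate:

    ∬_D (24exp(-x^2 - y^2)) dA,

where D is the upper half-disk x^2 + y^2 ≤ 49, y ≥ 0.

The region D is 0 ≤ r ≤ 7, 0 ≤ θ ≤ π in polar coordinates, where x = r cos(θ), y = r sin(θ), and dA = r dr dθ.

Under the substitution, the integrand becomes 24exp(-r^2), so

    ∬_D (24exp(-x^2 - y^2)) dA = ∫_{0}^{π} ∫_{0}^{7} (24exp(-r^2)) · r dr dθ.

Inner integral (in r): ∫_{0}^{7} (24exp(-r^2)) · r dr = 12 - 12exp(-49).

Outer integral (in θ): ∫_{0}^{π} (12 - 12exp(-49)) dθ = -12π exp(-49) + 12π.

Therefore ∬_D (24exp(-x^2 - y^2)) dA = -12π exp(-49) + 12π.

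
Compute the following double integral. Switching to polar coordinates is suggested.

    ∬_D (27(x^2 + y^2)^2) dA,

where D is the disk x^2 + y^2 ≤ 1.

The region D is 0 ≤ r ≤ 1, 0 ≤ θ ≤ 2π in polar coordinates, where x = r cos(θ), y = r sin(θ), and dA = r dr dθ.

Under the substitution, the integrand becomes 27r^4, so

    ∬_D (27(x^2 + y^2)^2) dA = ∫_{0}^{2π} ∫_{0}^{1} (27r^4) · r dr dθ.

Inner integral (in r): ∫_{0}^{1} (27r^4) · r dr = 9/2.

Outer integral (in θ): ∫_{0}^{2π} (9/2) dθ = 9π.

Therefore ∬_D (27(x^2 + y^2)^2) dA = 9π.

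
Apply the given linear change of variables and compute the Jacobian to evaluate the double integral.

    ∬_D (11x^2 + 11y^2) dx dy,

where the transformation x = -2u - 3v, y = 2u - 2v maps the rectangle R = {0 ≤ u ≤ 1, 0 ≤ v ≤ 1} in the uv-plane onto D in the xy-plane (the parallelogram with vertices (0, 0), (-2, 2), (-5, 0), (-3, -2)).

Compute the Jacobian determinant of (x, y) with respect to (u, v):

    ∂(x,y)/∂(u,v) = | -2  -3 | = (-2)(-2) - (-3)(2) = 10.
                   | 2  -2 |

Its absolute value is |J| = 10 (the area scaling factor).

Substituting x = -2u - 3v, y = 2u - 2v into the integrand,

    11x^2 + 11y^2 → 88u^2 + 44u v + 143v^2,

so the integral becomes

    ∬_R (88u^2 + 44u v + 143v^2) · |J| du dv = ∫_0^1 ∫_0^1 (880u^2 + 440u v + 1430v^2) dv du.

Inner (v): 880u^2 + 220u + 1430/3.
Outer (u): 880.

Therefore ∬_D (11x^2 + 11y^2) dx dy = 880.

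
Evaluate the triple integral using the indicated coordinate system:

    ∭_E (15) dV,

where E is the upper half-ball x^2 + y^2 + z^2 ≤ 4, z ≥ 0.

In spherical coordinates, x = ρ sin(φ) cos(θ), y = ρ sin(φ) sin(θ), z = ρ cos(φ), and dV = ρ^2 sin(φ) dρ dφ dθ.

The integrand becomes 15, so

    ∭_E (15) dV = ∫_{0}^{2π} ∫_{0}^{π/2} ∫_{0}^{2} (15) · ρ^2 sin(φ) dρ dφ dθ.

Inner (ρ): 40sin(φ).
Middle (φ): 40.
Outer (θ): 80π.

Therefore the triple integral equals 80π.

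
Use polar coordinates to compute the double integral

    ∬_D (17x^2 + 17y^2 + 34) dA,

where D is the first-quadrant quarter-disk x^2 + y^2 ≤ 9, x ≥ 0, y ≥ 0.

The region D is 0 ≤ r ≤ 3, 0 ≤ θ ≤ π/2 in polar coordinates, where x = r cos(θ), y = r sin(θ), and dA = r dr dθ.

Under the substitution, the integrand becomes 17r^2 + 34, so

    ∬_D (17x^2 + 17y^2 + 34) dA = ∫_{0}^{π/2} ∫_{0}^{3} (17r^2 + 34) · r dr dθ.

Inner integral (in r): ∫_{0}^{3} (17r^2 + 34) · r dr = 1989/4.

Outer integral (in θ): ∫_{0}^{π/2} (1989/4) dθ = 1989π/8.

Therefore ∬_D (17x^2 + 17y^2 + 34) dA = 1989π/8.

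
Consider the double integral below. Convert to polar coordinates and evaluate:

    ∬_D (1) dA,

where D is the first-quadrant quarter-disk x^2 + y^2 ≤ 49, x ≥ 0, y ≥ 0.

The region D is 0 ≤ r ≤ 7, 0 ≤ θ ≤ π/2 in polar coordinates, where x = r cos(θ), y = r sin(θ), and dA = r dr dθ.

Under the substitution, the integrand becomes 1, so

    ∬_D (1) dA = ∫_{0}^{π/2} ∫_{0}^{7} (1) · r dr dθ.

Inner integral (in r): ∫_{0}^{7} (1) · r dr = 49/2.

Outer integral (in θ): ∫_{0}^{π/2} (49/2) dθ = 49π/4.

Therefore ∬_D (1) dA = 49π/4.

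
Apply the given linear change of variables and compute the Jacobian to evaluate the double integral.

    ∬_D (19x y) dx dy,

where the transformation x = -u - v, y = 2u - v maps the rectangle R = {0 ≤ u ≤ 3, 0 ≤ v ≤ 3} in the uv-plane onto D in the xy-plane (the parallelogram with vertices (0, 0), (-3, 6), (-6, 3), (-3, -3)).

Compute the Jacobian determinant of (x, y) with respect to (u, v):

    ∂(x,y)/∂(u,v) = | -1  -1 | = (-1)(-1) - (-1)(2) = 3.
                   | 2  -1 |

Its absolute value is |J| = 3 (the area scaling factor).

Substituting x = -u - v, y = 2u - v into the integrand,

    19x y → -38u^2 - 19u v + 19v^2,

so the integral becomes

    ∬_R (-38u^2 - 19u v + 19v^2) · |J| du dv = ∫_0^3 ∫_0^3 (-114u^2 - 57u v + 57v^2) dv du.

Inner (v): -342u^2 - 513u/2 + 513.
Outer (u): -10773/4.

Therefore ∬_D (19x y) dx dy = -10773/4.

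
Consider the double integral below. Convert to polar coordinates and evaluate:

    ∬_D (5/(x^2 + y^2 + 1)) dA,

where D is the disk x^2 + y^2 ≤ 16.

The region D is 0 ≤ r ≤ 4, 0 ≤ θ ≤ 2π in polar coordinates, where x = r cos(θ), y = r sin(θ), and dA = r dr dθ.

Under the substitution, the integrand becomes 5/(r^2 + 1), so

    ∬_D (5/(x^2 + y^2 + 1)) dA = ∫_{0}^{2π} ∫_{0}^{4} (5/(r^2 + 1)) · r dr dθ.

Inner integral (in r): ∫_{0}^{4} (5/(r^2 + 1)) · r dr = 5log(17)/2.

Outer integral (in θ): ∫_{0}^{2π} (5log(17)/2) dθ = 5π log(17).

Therefore ∬_D (5/(x^2 + y^2 + 1)) dA = 5π log(17).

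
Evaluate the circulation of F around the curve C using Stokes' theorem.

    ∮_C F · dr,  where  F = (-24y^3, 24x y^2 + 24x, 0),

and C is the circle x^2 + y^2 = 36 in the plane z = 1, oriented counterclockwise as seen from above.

Let S be the flat disk x^2 + y^2 ≤ 36 in the plane z = 1, with upward unit normal n̂ = ẑ. By Stokes' theorem,

    ∮_C F · dr = ∬_S (∇ × F) · n̂ dS = ∬_D (curl F)_z dA,

where D is the disk x^2 + y^2 ≤ 36.

Compute the curl of F = (-24y^3, 24x y^2 + 24x, 0):
    (∇ × F)_x = ∂F_z/∂y - ∂F_y/∂z = 0,
    (∇ × F)_y = ∂F_x/∂z - ∂F_z/∂x = 0,
    (∇ × F)_z = ∂F_y/∂x - ∂F_x/∂y = 96y^2 + 24.

On z = 1, (curl F)_z = 96y^2 + 24.

Convert to polar (x = r cos θ, y = r sin θ, dA = r dr dθ); the integrand becomes 96r^2sin(θ)^2 + 24, so

    ∬_D (curl F)_z dA = ∫_0^{2π} ∫_0^{6} (96r^2sin(θ)^2 + 24) · r dr dθ.

Inner (r from 0 to 6): 31104sin(θ)^2 + 432.
Outer (θ from 0 to 2π): 31968π.

Therefore ∮_C F · dr = 31968π.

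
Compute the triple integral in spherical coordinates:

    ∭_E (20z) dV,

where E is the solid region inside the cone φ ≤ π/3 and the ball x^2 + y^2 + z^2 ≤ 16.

In spherical coordinates, x = ρ sin(φ) cos(θ), y = ρ sin(φ) sin(θ), z = ρ cos(φ), and dV = ρ^2 sin(φ) dρ dφ dθ.

The integrand becomes 20ρ cos(φ), so

    ∭_E (20z) dV = ∫_{0}^{2π} ∫_{0}^{π/3} ∫_{0}^{4} (20ρ cos(φ)) · ρ^2 sin(φ) dρ dφ dθ.

Inner (ρ): 640sin(2φ).
Middle (φ): 480.
Outer (θ): 960π.

Therefore the triple integral equals 960π.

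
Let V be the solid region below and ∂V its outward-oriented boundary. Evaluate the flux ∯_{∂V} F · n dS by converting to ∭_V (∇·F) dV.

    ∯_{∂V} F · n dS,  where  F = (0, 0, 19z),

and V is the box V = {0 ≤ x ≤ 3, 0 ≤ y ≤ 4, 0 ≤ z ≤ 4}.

By the divergence theorem,

    ∯_{∂V} F · n dS = ∭_V (∇ · F) dV.

Compute the divergence:
    ∇ · F = ∂F_x/∂x + ∂F_y/∂y + ∂F_z/∂z = 0 + 0 + 19 = 19.

V is a rectangular box, so dV = dx dy dz with 0 ≤ x ≤ 3, 0 ≤ y ≤ 4, 0 ≤ z ≤ 4.

Integrate (19) over V as an iterated integral:

    ∭_V (∇·F) dV = ∫_0^{3} ∫_0^{4} ∫_0^{4} (19) dz dy dx.

Inner (z from 0 to 4): 76.
Middle (y from 0 to 4): 304.
Outer (x from 0 to 3): 912.

Therefore ∯_{∂V} F · n dS = 912.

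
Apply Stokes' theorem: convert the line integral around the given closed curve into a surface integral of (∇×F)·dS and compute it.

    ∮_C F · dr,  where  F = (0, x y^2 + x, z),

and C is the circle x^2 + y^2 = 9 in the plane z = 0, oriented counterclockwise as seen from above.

Let S be the flat disk x^2 + y^2 ≤ 9 in the plane z = 0, with upward unit normal n̂ = ẑ. By Stokes' theorem,

    ∮_C F · dr = ∬_S (∇ × F) · n̂ dS = ∬_D (curl F)_z dA,

where D is the disk x^2 + y^2 ≤ 9.

Compute the curl of F = (0, x y^2 + x, z):
    (∇ × F)_x = ∂F_z/∂y - ∂F_y/∂z = 0,
    (∇ × F)_y = ∂F_x/∂z - ∂F_z/∂x = 0,
    (∇ × F)_z = ∂F_y/∂x - ∂F_x/∂y = y^2 + 1.

On z = 0, (curl F)_z = y^2 + 1.

Convert to polar (x = r cos θ, y = r sin θ, dA = r dr dθ); the integrand becomes r^2sin(θ)^2 + 1, so

    ∬_D (curl F)_z dA = ∫_0^{2π} ∫_0^{3} (r^2sin(θ)^2 + 1) · r dr dθ.

Inner (r from 0 to 3): 81sin(θ)^2/4 + 9/2.
Outer (θ from 0 to 2π): 117π/4.

Therefore ∮_C F · dr = 117π/4.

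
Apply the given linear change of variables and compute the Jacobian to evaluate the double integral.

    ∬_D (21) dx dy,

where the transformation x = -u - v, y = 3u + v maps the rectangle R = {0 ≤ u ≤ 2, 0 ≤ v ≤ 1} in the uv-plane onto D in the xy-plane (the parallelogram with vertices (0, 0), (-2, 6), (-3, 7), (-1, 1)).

Compute the Jacobian determinant of (x, y) with respect to (u, v):

    ∂(x,y)/∂(u,v) = | -1  -1 | = (-1)(1) - (-1)(3) = 2.
                   | 3  1 |

Its absolute value is |J| = 2 (the area scaling factor).

Substituting x = -u - v, y = 3u + v into the integrand,

    21 → 21,

so the integral becomes

    ∬_R (21) · |J| du dv = ∫_0^2 ∫_0^1 (42) dv du.

Inner (v): 42.
Outer (u): 84.

Therefore ∬_D (21) dx dy = 84.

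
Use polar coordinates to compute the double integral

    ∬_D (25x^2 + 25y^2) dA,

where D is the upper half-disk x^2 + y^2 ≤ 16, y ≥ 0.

The region D is 0 ≤ r ≤ 4, 0 ≤ θ ≤ π in polar coordinates, where x = r cos(θ), y = r sin(θ), and dA = r dr dθ.

Under the substitution, the integrand becomes 25r^2, so

    ∬_D (25x^2 + 25y^2) dA = ∫_{0}^{π} ∫_{0}^{4} (25r^2) · r dr dθ.

Inner integral (in r): ∫_{0}^{4} (25r^2) · r dr = 1600.

Outer integral (in θ): ∫_{0}^{π} (1600) dθ = 1600π.

Therefore ∬_D (25x^2 + 25y^2) dA = 1600π.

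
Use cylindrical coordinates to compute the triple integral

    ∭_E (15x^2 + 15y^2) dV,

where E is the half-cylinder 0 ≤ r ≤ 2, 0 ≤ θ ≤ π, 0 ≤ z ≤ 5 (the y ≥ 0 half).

In cylindrical coordinates, x = r cos(θ), y = r sin(θ), z = z, and dV = r dr dθ dz.

The integrand becomes 15r^2, so

    ∭_E (15x^2 + 15y^2) dV = ∫_{0}^{π} ∫_{0}^{2} ∫_{0}^{5} (15r^2) · r dz dr dθ.

Inner (z): 75r^3.
Middle (r from 0 to 2): 300.
Outer (θ): 300π.

Therefore the triple integral equals 300π.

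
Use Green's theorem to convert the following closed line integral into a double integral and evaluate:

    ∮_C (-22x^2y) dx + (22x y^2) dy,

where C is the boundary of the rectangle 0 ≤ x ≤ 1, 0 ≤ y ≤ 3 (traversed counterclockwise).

Green's theorem converts the closed line integral into a double integral over the enclosed region D:

    ∮_C P dx + Q dy = ∬_D (∂Q/∂x - ∂P/∂y) dA.

Here P = -22x^2y, Q = 22x y^2, so

    ∂Q/∂x = 22y^2,    ∂P/∂y = -22x^2,
    ∂Q/∂x - ∂P/∂y = 22x^2 + 22y^2.

D is the region 0 ≤ x ≤ 1, 0 ≤ y ≤ 3. Evaluating the double integral:

    ∬_D (22x^2 + 22y^2) dA = ∫_0^{1} ∫_0^{3} (22x^2 + 22y^2) dy dx.

Inner (y from 0 to 3): 66x^2 + 198.
Outer (x from 0 to 1): 220.

Therefore ∮_C P dx + Q dy = 220.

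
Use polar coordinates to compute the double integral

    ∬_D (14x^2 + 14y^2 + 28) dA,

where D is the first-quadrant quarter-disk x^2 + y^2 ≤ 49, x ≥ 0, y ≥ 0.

The region D is 0 ≤ r ≤ 7, 0 ≤ θ ≤ π/2 in polar coordinates, where x = r cos(θ), y = r sin(θ), and dA = r dr dθ.

Under the substitution, the integrand becomes 14r^2 + 28, so

    ∬_D (14x^2 + 14y^2 + 28) dA = ∫_{0}^{π/2} ∫_{0}^{7} (14r^2 + 28) · r dr dθ.

Inner integral (in r): ∫_{0}^{7} (14r^2 + 28) · r dr = 18179/2.

Outer integral (in θ): ∫_{0}^{π/2} (18179/2) dθ = 18179π/4.

Therefore ∬_D (14x^2 + 14y^2 + 28) dA = 18179π/4.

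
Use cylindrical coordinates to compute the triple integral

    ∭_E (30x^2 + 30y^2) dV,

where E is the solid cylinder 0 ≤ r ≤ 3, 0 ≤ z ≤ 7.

In cylindrical coordinates, x = r cos(θ), y = r sin(θ), z = z, and dV = r dr dθ dz.

The integrand becomes 30r^2, so

    ∭_E (30x^2 + 30y^2) dV = ∫_{0}^{2π} ∫_{0}^{3} ∫_{0}^{7} (30r^2) · r dz dr dθ.

Inner (z): 210r^3.
Middle (r from 0 to 3): 8505/2.
Outer (θ): 8505π.

Therefore the triple integral equals 8505π.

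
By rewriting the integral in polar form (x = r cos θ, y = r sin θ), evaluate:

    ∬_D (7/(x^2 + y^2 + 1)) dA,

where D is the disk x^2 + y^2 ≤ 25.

The region D is 0 ≤ r ≤ 5, 0 ≤ θ ≤ 2π in polar coordinates, where x = r cos(θ), y = r sin(θ), and dA = r dr dθ.

Under the substitution, the integrand becomes 7/(r^2 + 1), so

    ∬_D (7/(x^2 + y^2 + 1)) dA = ∫_{0}^{2π} ∫_{0}^{5} (7/(r^2 + 1)) · r dr dθ.

Inner integral (in r): ∫_{0}^{5} (7/(r^2 + 1)) · r dr = 7log(26)/2.

Outer integral (in θ): ∫_{0}^{2π} (7log(26)/2) dθ = 7π log(26).

Therefore ∬_D (7/(x^2 + y^2 + 1)) dA = 7π log(26).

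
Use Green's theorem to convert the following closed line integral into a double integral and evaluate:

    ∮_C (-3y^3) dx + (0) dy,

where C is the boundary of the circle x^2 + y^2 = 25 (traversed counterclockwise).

Green's theorem converts the closed line integral into a double integral over the enclosed region D:

    ∮_C P dx + Q dy = ∬_D (∂Q/∂x - ∂P/∂y) dA.

Here P = -3y^3, Q = 0, so

    ∂Q/∂x = 0,    ∂P/∂y = -9y^2,
    ∂Q/∂x - ∂P/∂y = 9y^2.

D is the region x^2 + y^2 ≤ 25. Evaluating the double integral:

In polar coordinates (x = r cos θ, y = r sin θ, dA = r dr dθ) the integrand becomes 9r^2sin(θ)^2, so

    ∬_D (9y^2) dA = ∫_0^{2π} ∫_0^{5} (9r^2sin(θ)^2) · r dr dθ.

Inner (r from 0 to 5): 5625sin(θ)^2/4.
Outer (θ from 0 to 2π): 5625π/4.

Therefore ∮_C P dx + Q dy = 5625π/4.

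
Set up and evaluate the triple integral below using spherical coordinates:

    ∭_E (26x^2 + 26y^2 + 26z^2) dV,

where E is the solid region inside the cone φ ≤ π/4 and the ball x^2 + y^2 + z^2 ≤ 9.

In spherical coordinates, x = ρ sin(φ) cos(θ), y = ρ sin(φ) sin(θ), z = ρ cos(φ), and dV = ρ^2 sin(φ) dρ dφ dθ.

The integrand becomes 26ρ^2, so

    ∭_E (26x^2 + 26y^2 + 26z^2) dV = ∫_{0}^{2π} ∫_{0}^{π/4} ∫_{0}^{3} (26ρ^2) · ρ^2 sin(φ) dρ dφ dθ.

Inner (ρ): 6318sin(φ)/5.
Middle (φ): 6318/5 - 3159sqrt(2)/5.
Outer (θ): 6318π (2 - sqrt(2))/5.

Therefore the triple integral equals 6318π (2 - sqrt(2))/5.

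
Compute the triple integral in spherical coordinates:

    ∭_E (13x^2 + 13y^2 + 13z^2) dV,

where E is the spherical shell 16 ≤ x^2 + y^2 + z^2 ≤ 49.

In spherical coordinates, x = ρ sin(φ) cos(θ), y = ρ sin(φ) sin(θ), z = ρ cos(φ), and dV = ρ^2 sin(φ) dρ dφ dθ.

The integrand becomes 13ρ^2, so

    ∭_E (13x^2 + 13y^2 + 13z^2) dV = ∫_{0}^{2π} ∫_{0}^{π} ∫_{4}^{7} (13ρ^2) · ρ^2 sin(φ) dρ dφ dθ.

Inner (ρ): 205179sin(φ)/5.
Middle (φ): 410358/5.
Outer (θ): 820716π/5.

Therefore the triple integral equals 820716π/5.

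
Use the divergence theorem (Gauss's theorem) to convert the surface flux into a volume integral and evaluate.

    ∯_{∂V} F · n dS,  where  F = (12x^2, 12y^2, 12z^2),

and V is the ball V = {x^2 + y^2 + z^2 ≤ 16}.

By the divergence theorem,

    ∯_{∂V} F · n dS = ∭_V (∇ · F) dV.

Compute the divergence:
    ∇ · F = ∂F_x/∂x + ∂F_y/∂y + ∂F_z/∂z = 24x + 24y + 24z.

In spherical coordinates, x = ρ sin(φ) cos(θ), y = ρ sin(φ) sin(θ), z = ρ cos(φ), dV = ρ^2 sin(φ) dρ dφ dθ, with 0 ≤ ρ ≤ 4, 0 ≤ φ ≤ π, 0 ≤ θ ≤ 2π.

The integrand, after substitution and multiplying by the volume element, becomes (24ρ (sqrt(2)sin(φ)sin(θ + π/4) + cos(φ))) · ρ^2 sin(φ), so

    ∭_V (∇·F) dV = ∫_0^{2π} ∫_0^{π} ∫_0^{4} (24ρ (sqrt(2)sin(φ)sin(θ + π/4) + cos(φ))) · ρ^2 sin(φ) dρ dφ dθ.

Inner (ρ from 0 to 4): 1536(sqrt(2)sin(φ)sin(θ + π/4) + cos(φ))sin(φ).
Middle (φ from 0 to π): 768sqrt(2)π sin(θ + π/4).
Outer (θ from 0 to 2π): 0.

Therefore ∯_{∂V} F · n dS = 0.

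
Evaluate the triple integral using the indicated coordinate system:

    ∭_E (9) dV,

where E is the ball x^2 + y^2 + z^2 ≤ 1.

In spherical coordinates, x = ρ sin(φ) cos(θ), y = ρ sin(φ) sin(θ), z = ρ cos(φ), and dV = ρ^2 sin(φ) dρ dφ dθ.

The integrand becomes 9, so

    ∭_E (9) dV = ∫_{0}^{2π} ∫_{0}^{π} ∫_{0}^{1} (9) · ρ^2 sin(φ) dρ dφ dθ.

Inner (ρ): 3sin(φ).
Middle (φ): 6.
Outer (θ): 12π.

Therefore the triple integral equals 12π.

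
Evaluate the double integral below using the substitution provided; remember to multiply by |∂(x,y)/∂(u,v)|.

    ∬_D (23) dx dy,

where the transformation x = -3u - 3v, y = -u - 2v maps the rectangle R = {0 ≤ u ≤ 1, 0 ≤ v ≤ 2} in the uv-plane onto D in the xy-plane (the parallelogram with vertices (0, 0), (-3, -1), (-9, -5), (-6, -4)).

Compute the Jacobian determinant of (x, y) with respect to (u, v):

    ∂(x,y)/∂(u,v) = | -3  -3 | = (-3)(-2) - (-3)(-1) = 3.
                   | -1  -2 |

Its absolute value is |J| = 3 (the area scaling factor).

Substituting x = -3u - 3v, y = -u - 2v into the integrand,

    23 → 23,

so the integral becomes

    ∬_R (23) · |J| du dv = ∫_0^1 ∫_0^2 (69) dv du.

Inner (v): 138.
Outer (u): 138.

Therefore ∬_D (23) dx dy = 138.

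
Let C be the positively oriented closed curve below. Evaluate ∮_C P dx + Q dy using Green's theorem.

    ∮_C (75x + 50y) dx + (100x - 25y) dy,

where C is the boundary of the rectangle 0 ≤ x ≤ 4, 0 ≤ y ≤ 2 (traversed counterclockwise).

Green's theorem converts the closed line integral into a double integral over the enclosed region D:

    ∮_C P dx + Q dy = ∬_D (∂Q/∂x - ∂P/∂y) dA.

Here P = 75x + 50y, Q = 100x - 25y, so

    ∂Q/∂x = 100,    ∂P/∂y = 50,
    ∂Q/∂x - ∂P/∂y = 50.

D is the region 0 ≤ x ≤ 4, 0 ≤ y ≤ 2. Evaluating the double integral:

    ∬_D (50) dA = ∫_0^{4} ∫_0^{2} (50) dy dx.

Inner (y from 0 to 2): 100.
Outer (x from 0 to 4): 400.

Therefore ∮_C P dx + Q dy = 400.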